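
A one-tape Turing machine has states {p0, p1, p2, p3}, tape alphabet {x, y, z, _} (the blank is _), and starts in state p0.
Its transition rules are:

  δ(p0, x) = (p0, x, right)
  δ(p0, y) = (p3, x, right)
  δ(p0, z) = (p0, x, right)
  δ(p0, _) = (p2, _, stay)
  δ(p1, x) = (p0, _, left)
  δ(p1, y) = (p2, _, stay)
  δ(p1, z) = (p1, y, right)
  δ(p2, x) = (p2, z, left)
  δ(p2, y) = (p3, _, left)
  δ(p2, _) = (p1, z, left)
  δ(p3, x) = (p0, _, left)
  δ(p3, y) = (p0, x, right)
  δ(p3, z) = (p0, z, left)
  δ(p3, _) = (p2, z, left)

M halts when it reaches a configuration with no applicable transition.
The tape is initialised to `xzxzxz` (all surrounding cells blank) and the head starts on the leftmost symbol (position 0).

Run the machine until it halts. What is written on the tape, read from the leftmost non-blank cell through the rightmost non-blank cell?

z_zzzzzz

p0 | __[x]zxzxz_   read x → write x, move right, go to p0
p0 | __x[z]xzxz_   read z → write x, move right, go to p0
p0 | __xx[x]zxz_   read x → write x, move right, go to p0
p0 | __xxx[z]xz_   read z → write x, move right, go to p0
p0 | __xxxx[x]z_   read x → write x, move right, go to p0
p0 | __xxxxx[z]_   read z → write x, move right, go to p0
p0 | __xxxxxx[_]   read _ → write _, move stay, go to p2
p2 | __xxxxxx[_]   read _ → write z, move left, go to p1
p1 | __xxxxx[x]z   read x → write _, move left, go to p0
p0 | __xxxx[x]_z   read x → write x, move right, go to p0
p0 | __xxxxx[_]z   read _ → write _, move stay, go to p2
p2 | __xxxxx[_]z   read _ → write z, move left, go to p1
p1 | __xxxx[x]zz   read x → write _, move left, go to p0
p0 | __xxx[x]_zz   read x → write x, move right, go to p0
p0 | __xxxx[_]zz   read _ → write _, move stay, go to p2
p2 | __xxxx[_]zz   read _ → write z, move left, go to p1
p1 | __xxx[x]zzz   read x → write _, move left, go to p0
p0 | __xx[x]_zzz   read x → write x, move right, go to p0
p0 | __xxx[_]zzz   read _ → write _, move stay, go to p2
p2 | __xxx[_]zzz   read _ → write z, move left, go to p1
p1 | __xx[x]zzzz   read x → write _, move left, go to p0
p0 | __x[x]_zzzz   read x → write x, move right, go to p0
p0 | __xx[_]zzzz   read _ → write _, move stay, go to p2
p2 | __xx[_]zzzz   read _ → write z, move left, go to p1
p1 | __x[x]zzzzz   read x → write _, move left, go to p0
p0 | __[x]_zzzzz   read x → write x, move right, go to p0
p0 | __x[_]zzzzz   read _ → write _, move stay, go to p2
p2 | __x[_]zzzzz   read _ → write z, move left, go to p1
p1 | __[x]zzzzzz   read x → write _, move left, go to p0
p0 | _[_]_zzzzzz   read _ → write _, move stay, go to p2
p2 | _[_]_zzzzzz   read _ → write z, move left, go to p1
p1 | [_]z_zzzzzz
The non-blank tape span at halt is z_zzzzzz.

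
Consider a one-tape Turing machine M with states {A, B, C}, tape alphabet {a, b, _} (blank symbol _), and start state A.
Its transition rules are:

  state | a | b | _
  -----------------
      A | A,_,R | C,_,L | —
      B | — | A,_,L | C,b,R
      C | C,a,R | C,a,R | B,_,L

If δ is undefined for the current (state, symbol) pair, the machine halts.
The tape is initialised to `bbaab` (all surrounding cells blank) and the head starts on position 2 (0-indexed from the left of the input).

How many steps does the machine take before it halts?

state=A head=2 tape=bb[a]ab   (A,a)→(A,_,R)
state=A head=3 tape=bb_[a]b   (A,a)→(A,_,R)
state=A head=4 tape=bb__[b]   (A,b)→(C,_,L)
state=C head=3 tape=bb_[_]_   (C,_)→(B,_,L)
state=B head=2 tape=bb[_]__   (B,_)→(C,b,R)
state=C head=3 tape=bbb[_]_   (C,_)→(B,_,L)
state=B head=2 tape=bb[b]__   (B,b)→(A,_,L)
state=A head=1 tape=b[b]___   (A,b)→(C,_,L)
state=C head=0 tape=[b]____   (C,b)→(C,a,R)
state=C head=1 tape=a[_]___   (C,_)→(B,_,L)
state=B head=0 tape=[a]____
M halts after 10 transitions.

10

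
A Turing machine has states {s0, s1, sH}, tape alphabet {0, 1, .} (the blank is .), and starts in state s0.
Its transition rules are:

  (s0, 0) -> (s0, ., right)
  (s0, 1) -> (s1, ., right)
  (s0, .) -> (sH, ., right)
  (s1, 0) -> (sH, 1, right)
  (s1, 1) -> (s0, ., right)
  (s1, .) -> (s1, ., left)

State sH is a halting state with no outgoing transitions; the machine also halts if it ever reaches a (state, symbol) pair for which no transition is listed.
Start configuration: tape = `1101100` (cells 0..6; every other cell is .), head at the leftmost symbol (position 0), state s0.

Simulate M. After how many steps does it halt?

8

state=s0 head=0 tape=[1]101100..   (s0,1)→(s1,.,right)
state=s1 head=1 tape=.[1]01100..   (s1,1)→(s0,.,right)
state=s0 head=2 tape=..[0]1100..   (s0,0)→(s0,.,right)
state=s0 head=3 tape=...[1]100..   (s0,1)→(s1,.,right)
state=s1 head=4 tape=....[1]00..   (s1,1)→(s0,.,right)
state=s0 head=5 tape=.....[0]0..   (s0,0)→(s0,.,right)
state=s0 head=6 tape=......[0]..   (s0,0)→(s0,.,right)
state=s0 head=7 tape=.......[.].   (s0,.)→(sH,.,right)
state=sH head=8 tape=........[.]
M halts after 8 transitions.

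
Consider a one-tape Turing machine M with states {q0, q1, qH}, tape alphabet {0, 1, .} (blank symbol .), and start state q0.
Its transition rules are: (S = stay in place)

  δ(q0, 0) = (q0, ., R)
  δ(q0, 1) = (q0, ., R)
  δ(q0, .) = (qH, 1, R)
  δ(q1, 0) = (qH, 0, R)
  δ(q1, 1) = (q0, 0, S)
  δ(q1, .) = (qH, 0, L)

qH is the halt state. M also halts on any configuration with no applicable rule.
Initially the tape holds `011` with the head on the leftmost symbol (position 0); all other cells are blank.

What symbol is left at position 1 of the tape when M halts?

q0 | [0]11..   read 0 → write ., move R, go to q0
q0 | .[1]1..   read 1 → write ., move R, go to q0
q0 | ..[1]..   read 1 → write ., move R, go to q0
q0 | ...[.].   read . → write 1, move R, go to qH
qH | ...1[.]
Cell 1 holds . when M halts.

.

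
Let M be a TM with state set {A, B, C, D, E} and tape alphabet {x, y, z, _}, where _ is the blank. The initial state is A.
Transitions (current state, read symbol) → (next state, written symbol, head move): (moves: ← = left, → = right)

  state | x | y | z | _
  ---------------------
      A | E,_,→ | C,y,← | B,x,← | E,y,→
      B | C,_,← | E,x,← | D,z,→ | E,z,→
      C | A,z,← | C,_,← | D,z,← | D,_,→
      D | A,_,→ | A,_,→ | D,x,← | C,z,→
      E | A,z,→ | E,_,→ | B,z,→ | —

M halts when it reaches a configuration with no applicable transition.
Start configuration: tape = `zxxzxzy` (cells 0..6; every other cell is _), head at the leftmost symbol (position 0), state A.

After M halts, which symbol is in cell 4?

z

A | _[z]xxzxzy_   read z → write x, move ←, go to B
B | [_]xxxzxzy_   read _ → write z, move →, go to E
E | z[x]xxzxzy_   read x → write z, move →, go to A
A | zz[x]xzxzy_   read x → write _, move →, go to E
E | zz_[x]zxzy_   read x → write z, move →, go to A
A | zz_z[z]xzy_   read z → write x, move ←, go to B
B | zz_[z]xxzy_   read z → write z, move →, go to D
D | zz_z[x]xzy_   read x → write _, move →, go to A
A | zz_z_[x]zy_   read x → write _, move →, go to E
E | zz_z__[z]y_   read z → write z, move →, go to B
B | zz_z__z[y]_   read y → write x, move ←, go to E
E | zz_z__[z]x_   read z → write z, move →, go to B
B | zz_z__z[x]_   read x → write _, move ←, go to C
C | zz_z__[z]__   read z → write z, move ←, go to D
D | zz_z_[_]z__   read _ → write z, move →, go to C
C | zz_z_z[z]__   read z → write z, move ←, go to D
D | zz_z_[z]z__   read z → write x, move ←, go to D
D | zz_z[_]xz__   read _ → write z, move →, go to C
C | zz_zz[x]z__   read x → write z, move ←, go to A
A | zz_z[z]zz__   read z → write x, move ←, go to B
B | zz_[z]xzz__   read z → write z, move →, go to D
D | zz_z[x]zz__   read x → write _, move →, go to A
A | zz_z_[z]z__   read z → write x, move ←, go to B
B | zz_z[_]xz__   read _ → write z, move →, go to E
E | zz_zz[x]z__   read x → write z, move →, go to A
A | zz_zzz[z]__   read z → write x, move ←, go to B
B | zz_zz[z]x__   read z → write z, move →, go to D
D | zz_zzz[x]__   read x → write _, move →, go to A
A | zz_zzz_[_]_   read _ → write y, move →, go to E
E | zz_zzz_y[_]
Cell 4 holds z when M halts.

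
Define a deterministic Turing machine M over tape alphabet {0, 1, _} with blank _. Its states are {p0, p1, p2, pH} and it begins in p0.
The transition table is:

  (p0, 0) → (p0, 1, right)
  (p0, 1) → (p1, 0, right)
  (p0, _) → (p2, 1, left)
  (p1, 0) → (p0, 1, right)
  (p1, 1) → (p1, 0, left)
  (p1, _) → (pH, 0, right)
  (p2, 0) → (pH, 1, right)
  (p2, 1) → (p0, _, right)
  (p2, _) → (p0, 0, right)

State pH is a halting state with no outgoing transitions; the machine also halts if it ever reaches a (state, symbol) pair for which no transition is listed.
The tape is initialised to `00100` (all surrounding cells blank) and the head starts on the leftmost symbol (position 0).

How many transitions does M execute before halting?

9

state=p0 head=0 tape=[0]0100___   (p0,0)→(p0,1,right)
state=p0 head=1 tape=1[0]100___   (p0,0)→(p0,1,right)
state=p0 head=2 tape=11[1]00___   (p0,1)→(p1,0,right)
state=p1 head=3 tape=110[0]0___   (p1,0)→(p0,1,right)
state=p0 head=4 tape=1101[0]___   (p0,0)→(p0,1,right)
state=p0 head=5 tape=11011[_]__   (p0,_)→(p2,1,left)
state=p2 head=4 tape=1101[1]1__   (p2,1)→(p0,_,right)
state=p0 head=5 tape=1101_[1]__   (p0,1)→(p1,0,right)
state=p1 head=6 tape=1101_0[_]_   (p1,_)→(pH,0,right)
state=pH head=7 tape=1101_00[_]
M halts after 9 transitions.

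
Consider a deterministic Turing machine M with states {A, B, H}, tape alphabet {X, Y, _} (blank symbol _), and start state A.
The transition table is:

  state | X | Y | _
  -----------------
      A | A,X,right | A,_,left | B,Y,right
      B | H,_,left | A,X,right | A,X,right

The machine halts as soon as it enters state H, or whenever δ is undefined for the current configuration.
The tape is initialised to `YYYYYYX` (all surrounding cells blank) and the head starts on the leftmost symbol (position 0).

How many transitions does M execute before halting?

15

A | _[Y]YYYYYX   read Y → write _, move left, go to A
A | [_]_YYYYYX   read _ → write Y, move right, go to B
B | Y[_]YYYYYX   read _ → write X, move right, go to A
A | YX[Y]YYYYX   read Y → write _, move left, go to A
A | Y[X]_YYYYX   read X → write X, move right, go to A
A | YX[_]YYYYX   read _ → write Y, move right, go to B
B | YXY[Y]YYYX   read Y → write X, move right, go to A
A | YXYX[Y]YYX   read Y → write _, move left, go to A
A | YXY[X]_YYX   read X → write X, move right, go to A
A | YXYX[_]YYX   read _ → write Y, move right, go to B
B | YXYXY[Y]YX   read Y → write X, move right, go to A
A | YXYXYX[Y]X   read Y → write _, move left, go to A
A | YXYXY[X]_X   read X → write X, move right, go to A
A | YXYXYX[_]X   read _ → write Y, move right, go to B
B | YXYXYXY[X]   read X → write _, move left, go to H
H | YXYXYX[Y]_
M halts after 15 transitions.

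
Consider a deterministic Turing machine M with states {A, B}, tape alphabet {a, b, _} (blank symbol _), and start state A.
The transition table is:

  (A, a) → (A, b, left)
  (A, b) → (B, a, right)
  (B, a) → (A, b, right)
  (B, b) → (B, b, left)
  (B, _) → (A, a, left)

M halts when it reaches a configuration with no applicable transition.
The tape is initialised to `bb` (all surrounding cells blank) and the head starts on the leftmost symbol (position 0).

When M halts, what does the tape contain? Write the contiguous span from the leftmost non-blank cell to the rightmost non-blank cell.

bab

A | [b]b__   read b → write a, move right, go to B
B | a[b]__   read b → write b, move left, go to B
B | [a]b__   read a → write b, move right, go to A
A | b[b]__   read b → write a, move right, go to B
B | ba[_]_   read _ → write a, move left, go to A
A | b[a]a_   read a → write b, move left, go to A
A | [b]ba_   read b → write a, move right, go to B
B | a[b]a_   read b → write b, move left, go to B
B | [a]ba_   read a → write b, move right, go to A
A | b[b]a_   read b → write a, move right, go to B
B | ba[a]_   read a → write b, move right, go to A
A | bab[_]
The non-blank tape span at halt is bab.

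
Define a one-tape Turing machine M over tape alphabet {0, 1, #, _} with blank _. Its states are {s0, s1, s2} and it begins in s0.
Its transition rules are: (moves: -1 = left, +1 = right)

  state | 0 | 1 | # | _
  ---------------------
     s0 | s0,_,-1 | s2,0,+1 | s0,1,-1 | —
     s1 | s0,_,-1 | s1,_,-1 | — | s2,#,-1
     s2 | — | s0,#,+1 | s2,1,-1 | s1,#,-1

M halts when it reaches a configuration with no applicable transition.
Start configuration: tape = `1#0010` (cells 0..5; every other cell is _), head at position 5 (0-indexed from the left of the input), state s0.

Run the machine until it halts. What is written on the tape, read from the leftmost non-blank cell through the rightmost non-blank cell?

0#___#

state=s0 head=5 tape=1#001[0]   (s0,0)→(s0,_,-1)
state=s0 head=4 tape=1#00[1]_   (s0,1)→(s2,0,+1)
state=s2 head=5 tape=1#000[_]   (s2,_)→(s1,#,-1)
state=s1 head=4 tape=1#00[0]#   (s1,0)→(s0,_,-1)
state=s0 head=3 tape=1#0[0]_#   (s0,0)→(s0,_,-1)
state=s0 head=2 tape=1#[0]__#   (s0,0)→(s0,_,-1)
state=s0 head=1 tape=1[#]___#   (s0,#)→(s0,1,-1)
state=s0 head=0 tape=[1]1___#   (s0,1)→(s2,0,+1)
state=s2 head=1 tape=0[1]___#   (s2,1)→(s0,#,+1)
state=s0 head=2 tape=0#[_]__#
The non-blank tape span at halt is 0#___#.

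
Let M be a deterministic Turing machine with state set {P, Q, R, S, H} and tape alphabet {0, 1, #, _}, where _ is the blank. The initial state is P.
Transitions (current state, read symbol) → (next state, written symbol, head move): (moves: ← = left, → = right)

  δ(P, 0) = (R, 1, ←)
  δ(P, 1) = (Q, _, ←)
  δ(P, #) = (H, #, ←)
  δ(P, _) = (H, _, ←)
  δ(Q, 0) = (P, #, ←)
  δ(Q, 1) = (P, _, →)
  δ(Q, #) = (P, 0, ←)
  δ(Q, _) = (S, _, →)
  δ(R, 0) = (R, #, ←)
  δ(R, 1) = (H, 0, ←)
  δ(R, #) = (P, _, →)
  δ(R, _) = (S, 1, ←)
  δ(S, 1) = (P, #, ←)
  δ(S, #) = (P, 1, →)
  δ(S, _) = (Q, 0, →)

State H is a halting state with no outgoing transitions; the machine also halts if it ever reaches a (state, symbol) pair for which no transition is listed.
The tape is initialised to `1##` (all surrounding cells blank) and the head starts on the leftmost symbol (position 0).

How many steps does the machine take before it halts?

state=P head=0 tape=__[1]##   (P,1)→(Q,_,←)
state=Q head=-1 tape=_[_]_##   (Q,_)→(S,_,→)
state=S head=0 tape=__[_]##   (S,_)→(Q,0,→)
state=Q head=1 tape=__0[#]#   (Q,#)→(P,0,←)
state=P head=0 tape=__[0]0#   (P,0)→(R,1,←)
state=R head=-1 tape=_[_]10#   (R,_)→(S,1,←)
state=S head=-2 tape=[_]110#   (S,_)→(Q,0,→)
state=Q head=-1 tape=0[1]10#   (Q,1)→(P,_,→)
state=P head=0 tape=0_[1]0#   (P,1)→(Q,_,←)
state=Q head=-1 tape=0[_]_0#   (Q,_)→(S,_,→)
state=S head=0 tape=0_[_]0#   (S,_)→(Q,0,→)
state=Q head=1 tape=0_0[0]#   (Q,0)→(P,#,←)
state=P head=0 tape=0_[0]##   (P,0)→(R,1,←)
state=R head=-1 tape=0[_]1##   (R,_)→(S,1,←)
state=S head=-2 tape=[0]11##
M halts after 14 transitions.

14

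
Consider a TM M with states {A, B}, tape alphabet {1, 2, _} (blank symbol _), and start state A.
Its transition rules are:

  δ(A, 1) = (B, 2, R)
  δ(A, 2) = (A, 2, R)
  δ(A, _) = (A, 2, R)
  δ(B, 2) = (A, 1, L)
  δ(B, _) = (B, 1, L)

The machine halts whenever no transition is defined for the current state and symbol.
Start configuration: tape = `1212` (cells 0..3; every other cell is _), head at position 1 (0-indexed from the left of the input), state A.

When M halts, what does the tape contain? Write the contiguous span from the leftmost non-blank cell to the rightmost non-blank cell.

state=A head=1 tape=1[2]12_   (A,2)→(A,2,R)
state=A head=2 tape=12[1]2_   (A,1)→(B,2,R)
state=B head=3 tape=122[2]_   (B,2)→(A,1,L)
state=A head=2 tape=12[2]1_   (A,2)→(A,2,R)
state=A head=3 tape=122[1]_   (A,1)→(B,2,R)
state=B head=4 tape=1222[_]   (B,_)→(B,1,L)
state=B head=3 tape=122[2]1   (B,2)→(A,1,L)
state=A head=2 tape=12[2]11   (A,2)→(A,2,R)
state=A head=3 tape=122[1]1   (A,1)→(B,2,R)
state=B head=4 tape=1222[1]
The non-blank tape span at halt is 12221.

12221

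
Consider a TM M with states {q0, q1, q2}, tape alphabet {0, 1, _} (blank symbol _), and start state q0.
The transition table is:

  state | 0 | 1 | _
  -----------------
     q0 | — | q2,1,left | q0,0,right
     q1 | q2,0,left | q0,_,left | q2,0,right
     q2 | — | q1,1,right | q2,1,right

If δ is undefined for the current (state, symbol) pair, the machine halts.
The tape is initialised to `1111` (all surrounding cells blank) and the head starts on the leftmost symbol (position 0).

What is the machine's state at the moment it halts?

q0 | __[1]111   read 1 → write 1, move left, go to q2
q2 | _[_]1111   read _ → write 1, move right, go to q2
q2 | _1[1]111   read 1 → write 1, move right, go to q1
q1 | _11[1]11   read 1 → write _, move left, go to q0
q0 | _1[1]_11   read 1 → write 1, move left, go to q2
q2 | _[1]1_11   read 1 → write 1, move right, go to q1
q1 | _1[1]_11   read 1 → write _, move left, go to q0
q0 | _[1]__11   read 1 → write 1, move left, go to q2
q2 | [_]1__11   read _ → write 1, move right, go to q2
q2 | 1[1]__11   read 1 → write 1, move right, go to q1
q1 | 11[_]_11   read _ → write 0, move right, go to q2
q2 | 110[_]11   read _ → write 1, move right, go to q2
q2 | 1101[1]1   read 1 → write 1, move right, go to q1
q1 | 11011[1]   read 1 → write _, move left, go to q0
q0 | 1101[1]_   read 1 → write 1, move left, go to q2
q2 | 110[1]1_   read 1 → write 1, move right, go to q1
q1 | 1101[1]_   read 1 → write _, move left, go to q0
q0 | 110[1]__   read 1 → write 1, move left, go to q2
q2 | 11[0]1__
No transition is defined for (q2, 0); M halts in state q2.

q2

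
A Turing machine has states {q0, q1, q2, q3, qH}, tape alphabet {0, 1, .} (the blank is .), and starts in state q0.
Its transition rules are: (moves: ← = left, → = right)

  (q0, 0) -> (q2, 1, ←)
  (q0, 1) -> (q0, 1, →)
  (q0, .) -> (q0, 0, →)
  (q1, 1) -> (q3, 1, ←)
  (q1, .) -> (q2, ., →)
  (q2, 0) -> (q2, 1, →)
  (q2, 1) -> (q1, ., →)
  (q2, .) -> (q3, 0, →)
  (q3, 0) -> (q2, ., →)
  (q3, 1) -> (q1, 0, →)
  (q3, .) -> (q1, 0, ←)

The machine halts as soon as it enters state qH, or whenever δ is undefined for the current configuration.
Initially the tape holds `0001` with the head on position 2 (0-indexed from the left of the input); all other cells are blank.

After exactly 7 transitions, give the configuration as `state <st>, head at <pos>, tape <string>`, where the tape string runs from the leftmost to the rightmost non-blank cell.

state q2, head at 1, tape 101

state=q0 head=2 tape=00[0]1   (q0,0)→(q2,1,←)
state=q2 head=1 tape=0[0]11   (q2,0)→(q2,1,→)
state=q2 head=2 tape=01[1]1   (q2,1)→(q1,.,→)
state=q1 head=3 tape=01.[1]   (q1,1)→(q3,1,←)
state=q3 head=2 tape=01[.]1   (q3,.)→(q1,0,←)
state=q1 head=1 tape=0[1]01   (q1,1)→(q3,1,←)
state=q3 head=0 tape=[0]101   (q3,0)→(q2,.,→)
state=q2 head=1 tape=.[1]01
After 7 steps: state q2, head at 1, tape 101.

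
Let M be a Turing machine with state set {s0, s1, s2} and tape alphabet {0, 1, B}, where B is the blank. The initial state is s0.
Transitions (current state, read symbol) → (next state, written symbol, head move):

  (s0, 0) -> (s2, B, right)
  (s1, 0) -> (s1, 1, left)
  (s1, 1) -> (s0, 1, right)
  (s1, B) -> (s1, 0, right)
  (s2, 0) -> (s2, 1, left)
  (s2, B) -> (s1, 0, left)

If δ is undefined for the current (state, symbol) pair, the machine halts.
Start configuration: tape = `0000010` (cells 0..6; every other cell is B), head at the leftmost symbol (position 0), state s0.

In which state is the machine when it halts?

state=s0 head=0 tape=BB[0]000010   (s0,0)→(s2,B,right)
state=s2 head=1 tape=BBB[0]00010   (s2,0)→(s2,1,left)
state=s2 head=0 tape=BB[B]100010   (s2,B)→(s1,0,left)
state=s1 head=-1 tape=B[B]0100010   (s1,B)→(s1,0,right)
state=s1 head=0 tape=B0[0]100010   (s1,0)→(s1,1,left)
state=s1 head=-1 tape=B[0]1100010   (s1,0)→(s1,1,left)
state=s1 head=-2 tape=[B]11100010   (s1,B)→(s1,0,right)
state=s1 head=-1 tape=0[1]1100010   (s1,1)→(s0,1,right)
state=s0 head=0 tape=01[1]100010
No transition is defined for (s0, 1); M halts in state s0.

s0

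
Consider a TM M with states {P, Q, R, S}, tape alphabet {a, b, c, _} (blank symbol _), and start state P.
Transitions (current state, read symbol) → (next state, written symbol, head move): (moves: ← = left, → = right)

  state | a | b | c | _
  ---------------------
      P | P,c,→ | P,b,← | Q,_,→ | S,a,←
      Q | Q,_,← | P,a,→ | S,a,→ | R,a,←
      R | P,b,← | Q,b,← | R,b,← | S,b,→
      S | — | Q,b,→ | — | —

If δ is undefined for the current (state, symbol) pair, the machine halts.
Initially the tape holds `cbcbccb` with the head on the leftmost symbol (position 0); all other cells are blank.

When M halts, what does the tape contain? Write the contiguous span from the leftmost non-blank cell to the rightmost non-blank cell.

P | [c]bcbccb_   read c → write _, move →, go to Q
Q | _[b]cbccb_   read b → write a, move →, go to P
P | _a[c]bccb_   read c → write _, move →, go to Q
Q | _a_[b]ccb_   read b → write a, move →, go to P
P | _a_a[c]cb_   read c → write _, move →, go to Q
Q | _a_a_[c]b_   read c → write a, move →, go to S
S | _a_a_a[b]_   read b → write b, move →, go to Q
Q | _a_a_ab[_]   read _ → write a, move ←, go to R
R | _a_a_a[b]a   read b → write b, move ←, go to Q
Q | _a_a_[a]ba   read a → write _, move ←, go to Q
Q | _a_a[_]_ba   read _ → write a, move ←, go to R
R | _a_[a]a_ba   read a → write b, move ←, go to P
P | _a[_]ba_ba   read _ → write a, move ←, go to S
S | _[a]aba_ba
The non-blank tape span at halt is aaba_ba.

aaba_ba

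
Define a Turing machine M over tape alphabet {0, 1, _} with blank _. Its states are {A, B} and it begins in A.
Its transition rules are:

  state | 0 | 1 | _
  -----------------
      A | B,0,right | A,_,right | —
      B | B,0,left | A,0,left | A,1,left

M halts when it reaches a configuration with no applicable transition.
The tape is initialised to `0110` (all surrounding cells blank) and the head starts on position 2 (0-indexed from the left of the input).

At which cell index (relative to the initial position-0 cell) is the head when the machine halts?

state=A head=2 tape=01[1]0_   (A,1)→(A,_,right)
state=A head=3 tape=01_[0]_   (A,0)→(B,0,right)
state=B head=4 tape=01_0[_]   (B,_)→(A,1,left)
state=A head=3 tape=01_[0]1   (A,0)→(B,0,right)
state=B head=4 tape=01_0[1]   (B,1)→(A,0,left)
state=A head=3 tape=01_[0]0   (A,0)→(B,0,right)
state=B head=4 tape=01_0[0]   (B,0)→(B,0,left)
state=B head=3 tape=01_[0]0   (B,0)→(B,0,left)
state=B head=2 tape=01[_]00   (B,_)→(A,1,left)
state=A head=1 tape=0[1]100   (A,1)→(A,_,right)
state=A head=2 tape=0_[1]00   (A,1)→(A,_,right)
state=A head=3 tape=0__[0]0   (A,0)→(B,0,right)
state=B head=4 tape=0__0[0]   (B,0)→(B,0,left)
state=B head=3 tape=0__[0]0   (B,0)→(B,0,left)
state=B head=2 tape=0_[_]00   (B,_)→(A,1,left)
state=A head=1 tape=0[_]100
At halt the head is at cell 1.

1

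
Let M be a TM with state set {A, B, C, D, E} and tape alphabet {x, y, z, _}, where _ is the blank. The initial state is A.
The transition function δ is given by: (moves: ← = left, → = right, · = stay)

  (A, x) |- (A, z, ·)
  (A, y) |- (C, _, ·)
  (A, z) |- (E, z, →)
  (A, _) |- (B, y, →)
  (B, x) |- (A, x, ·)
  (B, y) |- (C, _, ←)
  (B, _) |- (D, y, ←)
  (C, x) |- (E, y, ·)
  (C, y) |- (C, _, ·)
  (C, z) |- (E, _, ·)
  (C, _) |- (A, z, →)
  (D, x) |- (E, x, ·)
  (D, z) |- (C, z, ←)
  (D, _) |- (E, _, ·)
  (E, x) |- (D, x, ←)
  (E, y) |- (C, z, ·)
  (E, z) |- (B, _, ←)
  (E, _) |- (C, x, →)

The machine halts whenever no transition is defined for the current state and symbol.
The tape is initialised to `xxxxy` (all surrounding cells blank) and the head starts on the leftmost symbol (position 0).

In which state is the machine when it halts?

A | _[x]xxxy__   read x → write z, move ·, go to A
A | _[z]xxxy__   read z → write z, move →, go to E
E | _z[x]xxy__   read x → write x, move ←, go to D
D | _[z]xxxy__   read z → write z, move ←, go to C
C | [_]zxxxy__   read _ → write z, move →, go to A
A | z[z]xxxy__   read z → write z, move →, go to E
E | zz[x]xxy__   read x → write x, move ←, go to D
D | z[z]xxxy__   read z → write z, move ←, go to C
C | [z]zxxxy__   read z → write _, move ·, go to E
E | [_]zxxxy__   read _ → write x, move →, go to C
C | x[z]xxxy__   read z → write _, move ·, go to E
E | x[_]xxxy__   read _ → write x, move →, go to C
C | xx[x]xxy__   read x → write y, move ·, go to E
E | xx[y]xxy__   read y → write z, move ·, go to C
C | xx[z]xxy__   read z → write _, move ·, go to E
E | xx[_]xxy__   read _ → write x, move →, go to C
C | xxx[x]xy__   read x → write y, move ·, go to E
E | xxx[y]xy__   read y → write z, move ·, go to C
C | xxx[z]xy__   read z → write _, move ·, go to E
E | xxx[_]xy__   read _ → write x, move →, go to C
C | xxxx[x]y__   read x → write y, move ·, go to E
E | xxxx[y]y__   read y → write z, move ·, go to C
C | xxxx[z]y__   read z → write _, move ·, go to E
E | xxxx[_]y__   read _ → write x, move →, go to C
C | xxxxx[y]__   read y → write _, move ·, go to C
C | xxxxx[_]__   read _ → write z, move →, go to A
A | xxxxxz[_]_   read _ → write y, move →, go to B
B | xxxxxzy[_]   read _ → write y, move ←, go to D
D | xxxxxz[y]y
No transition is defined for (D, y); M halts in state D.

D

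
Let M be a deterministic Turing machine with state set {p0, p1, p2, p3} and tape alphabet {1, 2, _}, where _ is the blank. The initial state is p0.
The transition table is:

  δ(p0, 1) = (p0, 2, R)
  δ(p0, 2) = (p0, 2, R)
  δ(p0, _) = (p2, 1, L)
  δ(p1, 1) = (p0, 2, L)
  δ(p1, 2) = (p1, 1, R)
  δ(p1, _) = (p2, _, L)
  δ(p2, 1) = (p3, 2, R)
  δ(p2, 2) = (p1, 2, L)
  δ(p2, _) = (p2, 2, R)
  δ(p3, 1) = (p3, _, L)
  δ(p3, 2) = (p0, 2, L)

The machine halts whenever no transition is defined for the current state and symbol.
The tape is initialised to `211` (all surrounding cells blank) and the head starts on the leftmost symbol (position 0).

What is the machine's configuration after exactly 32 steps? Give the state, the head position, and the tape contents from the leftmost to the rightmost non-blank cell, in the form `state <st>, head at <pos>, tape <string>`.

state p2, head at 6, tape 21111221

p0 | [2]11_____   read 2 → write 2, move R, go to p0
p0 | 2[1]1_____   read 1 → write 2, move R, go to p0
p0 | 22[1]_____   read 1 → write 2, move R, go to p0
p0 | 222[_]____   read _ → write 1, move L, go to p2
p2 | 22[2]1____   read 2 → write 2, move L, go to p1
p1 | 2[2]21____   read 2 → write 1, move R, go to p1
p1 | 21[2]1____   read 2 → write 1, move R, go to p1
p1 | 211[1]____   read 1 → write 2, move L, go to p0
p0 | 21[1]2____   read 1 → write 2, move R, go to p0
p0 | 212[2]____   read 2 → write 2, move R, go to p0
p0 | 2122[_]___   read _ → write 1, move L, go to p2
p2 | 212[2]1___   read 2 → write 2, move L, go to p1
p1 | 21[2]21___   read 2 → write 1, move R, go to p1
p1 | 211[2]1___   read 2 → write 1, move R, go to p1
p1 | 2111[1]___   read 1 → write 2, move L, go to p0
p0 | 211[1]2___   read 1 → write 2, move R, go to p0
p0 | 2112[2]___   read 2 → write 2, move R, go to p0
p0 | 21122[_]__   read _ → write 1, move L, go to p2
p2 | 2112[2]1__   read 2 → write 2, move L, go to p1
p1 | 211[2]21__   read 2 → write 1, move R, go to p1
p1 | 2111[2]1__   read 2 → write 1, move R, go to p1
p1 | 21111[1]__   read 1 → write 2, move L, go to p0
p0 | 2111[1]2__   read 1 → write 2, move R, go to p0
p0 | 21112[2]__   read 2 → write 2, move R, go to p0
p0 | 211122[_]_   read _ → write 1, move L, go to p2
p2 | 21112[2]1_   read 2 → write 2, move L, go to p1
p1 | 2111[2]21_   read 2 → write 1, move R, go to p1
p1 | 21111[2]1_   read 2 → write 1, move R, go to p1
p1 | 211111[1]_   read 1 → write 2, move L, go to p0
p0 | 21111[1]2_   read 1 → write 2, move R, go to p0
p0 | 211112[2]_   read 2 → write 2, move R, go to p0
p0 | 2111122[_]   read _ → write 1, move L, go to p2
p2 | 211112[2]1
After 32 steps: state p2, head at 6, tape 21111221.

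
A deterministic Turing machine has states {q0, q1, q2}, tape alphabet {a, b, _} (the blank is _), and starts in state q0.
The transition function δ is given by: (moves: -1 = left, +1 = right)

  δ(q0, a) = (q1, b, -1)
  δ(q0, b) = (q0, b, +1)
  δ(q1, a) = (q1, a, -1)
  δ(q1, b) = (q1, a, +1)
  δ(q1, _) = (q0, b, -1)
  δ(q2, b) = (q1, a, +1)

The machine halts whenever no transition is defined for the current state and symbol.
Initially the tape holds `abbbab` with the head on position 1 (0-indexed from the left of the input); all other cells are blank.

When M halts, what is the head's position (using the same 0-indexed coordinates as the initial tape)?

-2

state=q0 head=1 tape=__a[b]bbab_   (q0,b)→(q0,b,+1)
state=q0 head=2 tape=__ab[b]bab_   (q0,b)→(q0,b,+1)
state=q0 head=3 tape=__abb[b]ab_   (q0,b)→(q0,b,+1)
state=q0 head=4 tape=__abbb[a]b_   (q0,a)→(q1,b,-1)
state=q1 head=3 tape=__abb[b]bb_   (q1,b)→(q1,a,+1)
state=q1 head=4 tape=__abba[b]b_   (q1,b)→(q1,a,+1)
state=q1 head=5 tape=__abbaa[b]_   (q1,b)→(q1,a,+1)
state=q1 head=6 tape=__abbaaa[_]   (q1,_)→(q0,b,-1)
state=q0 head=5 tape=__abbaa[a]b   (q0,a)→(q1,b,-1)
state=q1 head=4 tape=__abba[a]bb   (q1,a)→(q1,a,-1)
state=q1 head=3 tape=__abb[a]abb   (q1,a)→(q1,a,-1)
state=q1 head=2 tape=__ab[b]aabb   (q1,b)→(q1,a,+1)
state=q1 head=3 tape=__aba[a]abb   (q1,a)→(q1,a,-1)
state=q1 head=2 tape=__ab[a]aabb   (q1,a)→(q1,a,-1)
state=q1 head=1 tape=__a[b]aaabb   (q1,b)→(q1,a,+1)
state=q1 head=2 tape=__aa[a]aabb   (q1,a)→(q1,a,-1)
state=q1 head=1 tape=__a[a]aaabb   (q1,a)→(q1,a,-1)
state=q1 head=0 tape=__[a]aaaabb   (q1,a)→(q1,a,-1)
state=q1 head=-1 tape=_[_]aaaaabb   (q1,_)→(q0,b,-1)
state=q0 head=-2 tape=[_]baaaaabb
At halt the head is at cell -2.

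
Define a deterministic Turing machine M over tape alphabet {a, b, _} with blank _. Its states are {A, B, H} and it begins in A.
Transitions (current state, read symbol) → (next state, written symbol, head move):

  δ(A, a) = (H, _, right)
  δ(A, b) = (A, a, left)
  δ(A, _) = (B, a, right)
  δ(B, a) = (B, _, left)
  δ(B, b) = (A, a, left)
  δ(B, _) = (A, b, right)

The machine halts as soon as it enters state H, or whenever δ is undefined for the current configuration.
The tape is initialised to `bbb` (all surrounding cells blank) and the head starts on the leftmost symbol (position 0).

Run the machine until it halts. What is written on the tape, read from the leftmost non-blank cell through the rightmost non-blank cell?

b_aab

A | __[b]bb   read b → write a, move left, go to A
A | _[_]abb   read _ → write a, move right, go to B
B | _a[a]bb   read a → write _, move left, go to B
B | _[a]_bb   read a → write _, move left, go to B
B | [_]__bb   read _ → write b, move right, go to A
A | b[_]_bb   read _ → write a, move right, go to B
B | ba[_]bb   read _ → write b, move right, go to A
A | bab[b]b   read b → write a, move left, go to A
A | ba[b]ab   read b → write a, move left, go to A
A | b[a]aab   read a → write _, move right, go to H
H | b_[a]ab
The non-blank tape span at halt is b_aab.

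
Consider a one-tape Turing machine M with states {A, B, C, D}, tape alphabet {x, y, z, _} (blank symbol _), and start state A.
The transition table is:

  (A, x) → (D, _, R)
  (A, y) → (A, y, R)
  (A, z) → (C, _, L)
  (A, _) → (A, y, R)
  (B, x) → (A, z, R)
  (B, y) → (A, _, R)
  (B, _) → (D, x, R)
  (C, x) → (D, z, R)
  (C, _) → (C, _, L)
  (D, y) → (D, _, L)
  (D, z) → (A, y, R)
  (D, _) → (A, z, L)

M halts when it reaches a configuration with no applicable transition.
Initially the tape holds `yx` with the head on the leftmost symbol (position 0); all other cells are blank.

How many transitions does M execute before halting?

A | [y]x_   read y → write y, move R, go to A
A | y[x]_   read x → write _, move R, go to D
D | y_[_]   read _ → write z, move L, go to A
A | y[_]z   read _ → write y, move R, go to A
A | yy[z]   read z → write _, move L, go to C
C | y[y]_
M halts after 5 transitions.

5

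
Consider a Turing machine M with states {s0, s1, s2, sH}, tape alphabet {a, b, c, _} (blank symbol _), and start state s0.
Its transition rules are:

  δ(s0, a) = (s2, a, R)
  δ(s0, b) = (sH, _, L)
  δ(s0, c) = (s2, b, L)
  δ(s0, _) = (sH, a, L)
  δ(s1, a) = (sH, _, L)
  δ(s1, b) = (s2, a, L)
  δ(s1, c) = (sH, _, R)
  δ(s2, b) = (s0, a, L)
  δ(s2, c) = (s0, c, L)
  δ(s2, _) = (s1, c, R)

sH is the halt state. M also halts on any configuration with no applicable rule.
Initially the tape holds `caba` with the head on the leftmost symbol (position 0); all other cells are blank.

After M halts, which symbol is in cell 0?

s0 | ___[c]aba   read c → write b, move L, go to s2
s2 | __[_]baba   read _ → write c, move R, go to s1
s1 | __c[b]aba   read b → write a, move L, go to s2
s2 | __[c]aaba   read c → write c, move L, go to s0
s0 | _[_]caaba   read _ → write a, move L, go to sH
sH | [_]acaaba
Cell 0 holds a when M halts.

a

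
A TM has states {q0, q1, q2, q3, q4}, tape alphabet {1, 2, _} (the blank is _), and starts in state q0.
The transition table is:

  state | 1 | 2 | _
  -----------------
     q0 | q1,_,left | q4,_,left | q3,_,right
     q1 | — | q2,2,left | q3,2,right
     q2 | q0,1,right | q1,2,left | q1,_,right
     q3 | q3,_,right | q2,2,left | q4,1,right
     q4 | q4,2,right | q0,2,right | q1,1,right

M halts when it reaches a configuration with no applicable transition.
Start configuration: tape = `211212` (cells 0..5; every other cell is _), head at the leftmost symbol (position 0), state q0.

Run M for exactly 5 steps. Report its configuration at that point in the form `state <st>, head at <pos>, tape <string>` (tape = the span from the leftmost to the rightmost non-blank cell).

state=q0 head=0 tape=_[2]11212   (q0,2)→(q4,_,left)
state=q4 head=-1 tape=[_]_11212   (q4,_)→(q1,1,right)
state=q1 head=0 tape=1[_]11212   (q1,_)→(q3,2,right)
state=q3 head=1 tape=12[1]1212   (q3,1)→(q3,_,right)
state=q3 head=2 tape=12_[1]212   (q3,1)→(q3,_,right)
state=q3 head=3 tape=12__[2]12
After 5 steps: state q3, head at 3, tape 12__212.

state q3, head at 3, tape 12__212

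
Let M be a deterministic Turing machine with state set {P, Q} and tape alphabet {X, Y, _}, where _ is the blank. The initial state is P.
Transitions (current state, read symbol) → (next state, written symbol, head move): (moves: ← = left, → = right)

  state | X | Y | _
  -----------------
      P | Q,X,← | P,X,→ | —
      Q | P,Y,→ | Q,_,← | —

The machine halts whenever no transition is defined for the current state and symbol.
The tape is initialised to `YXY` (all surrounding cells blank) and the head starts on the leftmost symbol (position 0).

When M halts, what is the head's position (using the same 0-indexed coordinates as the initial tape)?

-1

P | _[Y]XY   read Y → write X, move →, go to P
P | _X[X]Y   read X → write X, move ←, go to Q
Q | _[X]XY   read X → write Y, move →, go to P
P | _Y[X]Y   read X → write X, move ←, go to Q
Q | _[Y]XY   read Y → write _, move ←, go to Q
Q | [_]_XY
At halt the head is at cell -1.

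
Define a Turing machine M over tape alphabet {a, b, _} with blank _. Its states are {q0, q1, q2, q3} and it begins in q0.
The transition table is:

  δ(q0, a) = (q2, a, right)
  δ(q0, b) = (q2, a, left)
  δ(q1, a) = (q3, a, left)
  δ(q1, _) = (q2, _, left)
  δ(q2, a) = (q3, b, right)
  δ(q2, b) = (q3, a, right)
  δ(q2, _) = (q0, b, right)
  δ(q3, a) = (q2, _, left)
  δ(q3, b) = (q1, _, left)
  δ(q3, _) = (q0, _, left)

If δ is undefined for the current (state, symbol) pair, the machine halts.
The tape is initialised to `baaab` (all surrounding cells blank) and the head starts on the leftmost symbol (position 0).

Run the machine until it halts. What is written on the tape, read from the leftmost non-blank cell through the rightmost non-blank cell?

state=q0 head=0 tape=_[b]aaab__   (q0,b)→(q2,a,left)
state=q2 head=-1 tape=[_]aaaab__   (q2,_)→(q0,b,right)
state=q0 head=0 tape=b[a]aaab__   (q0,a)→(q2,a,right)
state=q2 head=1 tape=ba[a]aab__   (q2,a)→(q3,b,right)
state=q3 head=2 tape=bab[a]ab__   (q3,a)→(q2,_,left)
state=q2 head=1 tape=ba[b]_ab__   (q2,b)→(q3,a,right)
state=q3 head=2 tape=baa[_]ab__   (q3,_)→(q0,_,left)
state=q0 head=1 tape=ba[a]_ab__   (q0,a)→(q2,a,right)
state=q2 head=2 tape=baa[_]ab__   (q2,_)→(q0,b,right)
state=q0 head=3 tape=baab[a]b__   (q0,a)→(q2,a,right)
state=q2 head=4 tape=baaba[b]__   (q2,b)→(q3,a,right)
state=q3 head=5 tape=baabaa[_]_   (q3,_)→(q0,_,left)
state=q0 head=4 tape=baaba[a]__   (q0,a)→(q2,a,right)
state=q2 head=5 tape=baabaa[_]_   (q2,_)→(q0,b,right)
state=q0 head=6 tape=baabaab[_]
The non-blank tape span at halt is baabaab.

baabaab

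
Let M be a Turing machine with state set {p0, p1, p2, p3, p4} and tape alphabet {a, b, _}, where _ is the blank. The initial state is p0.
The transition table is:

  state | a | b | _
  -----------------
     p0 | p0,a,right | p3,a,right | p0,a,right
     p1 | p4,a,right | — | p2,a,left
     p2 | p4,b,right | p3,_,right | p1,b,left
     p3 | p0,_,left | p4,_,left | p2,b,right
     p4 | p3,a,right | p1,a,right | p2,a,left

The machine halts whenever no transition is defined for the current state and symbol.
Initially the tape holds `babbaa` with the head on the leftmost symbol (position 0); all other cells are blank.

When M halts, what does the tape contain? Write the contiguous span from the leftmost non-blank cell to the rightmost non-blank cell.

p0 | [b]abbaa__   read b → write a, move right, go to p3
p3 | a[a]bbaa__   read a → write _, move left, go to p0
p0 | [a]_bbaa__   read a → write a, move right, go to p0
p0 | a[_]bbaa__   read _ → write a, move right, go to p0
p0 | aa[b]baa__   read b → write a, move right, go to p3
p3 | aaa[b]aa__   read b → write _, move left, go to p4
p4 | aa[a]_aa__   read a → write a, move right, go to p3
p3 | aaa[_]aa__   read _ → write b, move right, go to p2
p2 | aaab[a]a__   read a → write b, move right, go to p4
p4 | aaabb[a]__   read a → write a, move right, go to p3
p3 | aaabba[_]_   read _ → write b, move right, go to p2
p2 | aaabbab[_]   read _ → write b, move left, go to p1
p1 | aaabba[b]b
The non-blank tape span at halt is aaabbabb.

aaabbabb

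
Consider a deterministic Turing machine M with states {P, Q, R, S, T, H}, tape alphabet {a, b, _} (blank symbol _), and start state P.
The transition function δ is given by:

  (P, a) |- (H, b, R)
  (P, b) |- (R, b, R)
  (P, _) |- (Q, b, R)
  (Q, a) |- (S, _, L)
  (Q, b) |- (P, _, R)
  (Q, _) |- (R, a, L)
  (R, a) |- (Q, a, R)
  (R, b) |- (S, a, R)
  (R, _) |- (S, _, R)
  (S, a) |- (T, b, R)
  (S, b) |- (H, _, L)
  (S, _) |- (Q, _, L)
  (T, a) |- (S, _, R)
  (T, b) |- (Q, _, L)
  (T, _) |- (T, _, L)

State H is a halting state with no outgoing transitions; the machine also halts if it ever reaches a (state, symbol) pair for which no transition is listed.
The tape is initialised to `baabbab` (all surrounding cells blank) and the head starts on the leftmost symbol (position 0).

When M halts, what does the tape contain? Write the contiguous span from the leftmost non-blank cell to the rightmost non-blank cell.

a_b_bb

P | [b]aabbab   read b → write b, move R, go to R
R | b[a]abbab   read a → write a, move R, go to Q
Q | ba[a]bbab   read a → write _, move L, go to S
S | b[a]_bbab   read a → write b, move R, go to T
T | bb[_]bbab   read _ → write _, move L, go to T
T | b[b]_bbab   read b → write _, move L, go to Q
Q | [b]__bbab   read b → write _, move R, go to P
P | _[_]_bbab   read _ → write b, move R, go to Q
Q | _b[_]bbab   read _ → write a, move L, go to R
R | _[b]abbab   read b → write a, move R, go to S
S | _a[a]bbab   read a → write b, move R, go to T
T | _ab[b]bab   read b → write _, move L, go to Q
Q | _a[b]_bab   read b → write _, move R, go to P
P | _a_[_]bab   read _ → write b, move R, go to Q
Q | _a_b[b]ab   read b → write _, move R, go to P
P | _a_b_[a]b   read a → write b, move R, go to H
H | _a_b_b[b]
The non-blank tape span at halt is a_b_bb.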